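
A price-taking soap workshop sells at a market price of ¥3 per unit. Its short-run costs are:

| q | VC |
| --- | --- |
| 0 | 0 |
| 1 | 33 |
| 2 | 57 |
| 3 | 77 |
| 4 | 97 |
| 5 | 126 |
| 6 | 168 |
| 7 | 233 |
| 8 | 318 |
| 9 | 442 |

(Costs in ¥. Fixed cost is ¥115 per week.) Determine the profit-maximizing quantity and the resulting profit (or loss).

q = 0 (shut down); profit = -¥115

Tabulate TR − TC: q=0: -115; q=1: -145; q=2: -166; q=3: -183; q=4: -200; q=5: -226; q=6: -265; q=7: -327; q=8: -409; q=9: -530.
Profit is highest at q = 0. Equivalently, the lowest AVC in the table is 97/4 ≈ ¥24.25 at q = 4, and P = ¥3 falls below it — price never covers variable cost, so the firm shuts down and loses only its fixed cost.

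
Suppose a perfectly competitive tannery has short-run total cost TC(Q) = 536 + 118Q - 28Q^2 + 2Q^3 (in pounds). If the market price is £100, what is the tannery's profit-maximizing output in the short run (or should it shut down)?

Produce at Q = 9

Variable cost is VC = 118Q - 28Q^2 + 2Q^3, so AVC = VC/Q = 118 - 28Q + 2Q^2 and MC = dTC/dQ = 118 - 56Q + 6Q^2.
AVC is minimized where dAVC/dQ = -28 + 4Q = 0, at Q = 7; min AVC = 118 - 28·7 + 2·7^2 = £20.
P = £100 exceeds min AVC = £20, so the firm stays open.
P = MC gives 18 - 56Q + 6Q^2 = 0, with roots 1/3 and 9. Take the larger (rising MC): Q* = 9.
Check: AVC at Q = 9 is £28 ≤ P, so revenue covers variable cost.
Profit = P·Q − TC = 100·9 − 788 = £112.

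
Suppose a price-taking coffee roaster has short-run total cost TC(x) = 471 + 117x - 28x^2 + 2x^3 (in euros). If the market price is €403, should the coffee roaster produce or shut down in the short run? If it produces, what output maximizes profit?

Strip out fixed cost: VC = 117x - 28x^2 + 2x^3. Then AVC = 117 - 28x + 2x^2 and MC = 117 - 56x + 6x^2.
AVC is minimized where dAVC/dx = -28 + 4x = 0, at x = 7; min AVC = 117 - 28·7 + 2·7^2 = €19.
Because €403 ≥ €19, revenue can cover variable cost; the firm operates.
Set P = MC: 403 = 117 - 56x + 6x^2 → -286 - 56x + 6x^2 = 0. The roots are x = -11/3 and x = 13; the profit-maximizing output is on the rising part of MC, so x* = 13.
Check: AVC at x = 13 is €91 ≤ P, so revenue covers variable cost.
Profit = P·x − TC = 403·13 − 1654 = €3585.

Produce at x = 13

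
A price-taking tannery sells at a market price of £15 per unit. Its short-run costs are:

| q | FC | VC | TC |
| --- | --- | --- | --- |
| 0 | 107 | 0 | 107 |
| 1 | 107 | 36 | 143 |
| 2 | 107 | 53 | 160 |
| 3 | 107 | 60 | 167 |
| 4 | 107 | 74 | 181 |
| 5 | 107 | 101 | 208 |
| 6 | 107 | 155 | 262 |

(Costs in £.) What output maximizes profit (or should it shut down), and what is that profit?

Tabulate TR − TC: q=0: -107; q=1: -128; q=2: -130; q=3: -122; q=4: -121; q=5: -133; q=6: -172.
Profit is highest at q = 0. Equivalently, the lowest AVC in the table is 74/4 ≈ £18.50 at q = 4, and P = £15 falls below it — price never covers variable cost, so the firm shuts down and loses only its fixed cost.

q = 0 (shut down); profit = -£107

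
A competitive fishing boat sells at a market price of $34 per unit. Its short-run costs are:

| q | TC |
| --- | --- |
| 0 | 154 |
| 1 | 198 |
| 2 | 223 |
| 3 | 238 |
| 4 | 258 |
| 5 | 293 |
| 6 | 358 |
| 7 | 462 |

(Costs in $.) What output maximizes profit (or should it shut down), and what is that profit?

Compute π = P·q − TC at each output: q=0: -154; q=1: -164; q=2: -155; q=3: -136; q=4: -122; q=5: -123; q=6: -154; q=7: -224.
Profit is maximized at q = 4. AVC there is 104/4 = $26 ≤ P, so producing beats shutting down (which would give -$154).

q = 4; profit = -$122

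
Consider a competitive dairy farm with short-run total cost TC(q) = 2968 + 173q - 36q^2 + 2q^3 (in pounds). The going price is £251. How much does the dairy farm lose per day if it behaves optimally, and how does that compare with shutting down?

AVC = 173 - 36q + 2q^2 has its minimum £11 at q = 9; price £251 clears that bar, so the firm operates.
With MC = 173 - 72q + 6q^2, P = MC on the upward-sloping part at q* = 13.
TR = 251·13 = 3263. TC = 2968 + 559 = 3527. Profit = 3263 − 3527 = -£264.
Shutting down would mean losing the fixed cost of £2968, so operating at a loss of £264 is better by £2704.

Profit = -£264 at q = 13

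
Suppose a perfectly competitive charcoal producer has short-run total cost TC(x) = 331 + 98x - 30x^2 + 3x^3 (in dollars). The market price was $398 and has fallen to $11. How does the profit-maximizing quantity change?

AVC = 98 - 30x + 3x^2, minimized at x = 5 where min AVC = $23. MC = 98 - 60x + 9x^2.
At P = $398 ≥ min AVC, set P = MC on the rising branch: x = 10.
At P = $11 < min AVC = $23, price no longer covers variable cost at any output, so the firm shuts down: x = 0.

Output falls from 10 to 0 (the firm shuts down)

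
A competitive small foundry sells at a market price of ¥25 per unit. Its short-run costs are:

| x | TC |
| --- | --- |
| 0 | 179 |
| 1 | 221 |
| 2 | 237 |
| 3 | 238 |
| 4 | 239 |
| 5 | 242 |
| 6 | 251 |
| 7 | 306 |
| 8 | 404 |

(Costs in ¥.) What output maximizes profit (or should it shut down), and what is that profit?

Profit at each row (π = 25x − TC): x=0: -179; x=1: -196; x=2: -187; x=3: -163; x=4: -139; x=5: -117; x=6: -101; x=7: -131; x=8: -204.
Profit is maximized at x = 6. AVC there is 72/6 = ¥12 ≤ P, so producing beats shutting down (which would give -¥179).

x = 6; profit = -¥101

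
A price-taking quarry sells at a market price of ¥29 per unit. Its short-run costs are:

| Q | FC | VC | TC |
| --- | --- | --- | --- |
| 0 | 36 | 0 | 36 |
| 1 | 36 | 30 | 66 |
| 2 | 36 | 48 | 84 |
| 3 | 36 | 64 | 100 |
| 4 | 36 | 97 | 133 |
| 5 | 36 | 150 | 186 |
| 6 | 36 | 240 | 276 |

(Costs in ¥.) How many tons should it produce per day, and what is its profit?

Q = 3; profit = -¥13

Compute π = P·Q − TC at each output: Q=0: -36; Q=1: -37; Q=2: -26; Q=3: -13; Q=4: -17; Q=5: -41; Q=6: -102.
Profit is maximized at Q = 3. AVC there is 64/3 = ¥21.33 ≤ P, so producing beats shutting down (which would give -¥36).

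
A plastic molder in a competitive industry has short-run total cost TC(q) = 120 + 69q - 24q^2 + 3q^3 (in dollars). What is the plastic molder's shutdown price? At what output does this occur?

The firm shuts down when price falls below the minimum of average variable cost. AVC = VC/q = 69 - 24q + 3q^2.
At the minimum of AVC, MC = AVC. MC = 69 - 48q + 9q^2; setting MC = AVC gives 6q^2 - 24q = 0, so q = 4. min AVC = 21.
So the shutdown price is $21.

$21 per unit, at q = 4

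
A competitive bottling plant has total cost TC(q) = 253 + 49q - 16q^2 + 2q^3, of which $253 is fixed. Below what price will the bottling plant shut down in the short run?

$17 per unit

Short-run supply begins at min AVC. From VC = 49q - 16q^2 + 2q^3, AVC = 49 - 16q + 2q^2.
At the minimum of AVC, MC = AVC. MC = 49 - 32q + 6q^2; setting MC = AVC gives 4q^2 - 16q = 0, so q = 4. min AVC = 17.
The firm shuts down for any P below $17.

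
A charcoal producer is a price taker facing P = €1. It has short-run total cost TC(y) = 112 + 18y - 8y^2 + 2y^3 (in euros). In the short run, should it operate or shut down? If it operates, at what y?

Strip out fixed cost: VC = 18y - 8y^2 + 2y^3. Then AVC = 18 - 8y + 2y^2 and MC = 18 - 16y + 6y^2.
The AVC parabola has its vertex at y = 8/4 = 2, where AVC = 18 - 8·2 + 2·2^2 = €10.
Since P = €1 < min AVC = €10, price fails to cover variable cost at any output.
The firm minimizes its loss by shutting down and losing only its fixed cost of €112.

Shut down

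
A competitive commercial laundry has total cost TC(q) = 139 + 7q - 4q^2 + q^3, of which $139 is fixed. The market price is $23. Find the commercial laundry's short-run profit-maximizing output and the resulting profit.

AVC = 7 - 4q + q^2 has its minimum $3 at q = 2; price $23 clears that bar, so the firm operates.
With MC = 7 - 8q + 3q^2, P = MC on the upward-sloping part at q* = 4.
TR = 23·4 = 92. TC = 139 + 28 = 167. Profit = 92 − 167 = -$75.
By producing, the firm covers all variable cost plus $64 of fixed cost; shutting down would lose the full $139.

Profit = -$75 at q = 4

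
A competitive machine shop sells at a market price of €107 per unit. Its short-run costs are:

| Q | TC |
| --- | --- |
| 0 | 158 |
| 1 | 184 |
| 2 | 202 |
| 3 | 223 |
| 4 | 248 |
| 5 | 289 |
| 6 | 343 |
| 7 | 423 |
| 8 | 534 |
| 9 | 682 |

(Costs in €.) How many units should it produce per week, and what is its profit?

Compute π = P·Q − TC at each output: Q=0: -158; Q=1: -77; Q=2: 12; Q=3: 98; Q=4: 180; Q=5: 246; Q=6: 299; Q=7: 326; Q=8: 322; Q=9: 281.
Profit is maximized at Q = 7. AVC there is 265/7 = €37.86 ≤ P, so producing beats shutting down (which would give -€158).

Q = 7; profit = €326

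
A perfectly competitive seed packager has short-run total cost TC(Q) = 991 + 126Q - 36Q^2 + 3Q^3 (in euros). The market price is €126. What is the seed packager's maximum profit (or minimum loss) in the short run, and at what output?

AVC = 126 - 36Q + 3Q^2 has its minimum €18 at Q = 6; price €126 clears that bar, so the firm operates.
With MC = 126 - 72Q + 9Q^2, P = MC on the upward-sloping part at Q* = 8.
TR = 126·8 = 1008. TC = 991 + 240 = 1231. Profit = 1008 − 1231 = -€223.
By producing, the firm covers all variable cost plus €768 of fixed cost; shutting down would lose the full €991.

Profit = -€223 at Q = 8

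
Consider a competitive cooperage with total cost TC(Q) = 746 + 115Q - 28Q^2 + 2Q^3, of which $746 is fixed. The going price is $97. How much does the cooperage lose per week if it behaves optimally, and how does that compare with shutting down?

Profit = -$98 at Q = 9

AVC = 115 - 28Q + 2Q^2; min AVC = $17 at Q = 7. Since P = $97 ≥ min AVC, the firm produces.
With MC = 115 - 56Q + 6Q^2, P = MC on the upward-sloping part at Q* = 9.
TR = 97·9 = 873. TC = 746 + 225 = 971. Profit = 873 − 971 = -$98.
That loss of $98 beats the $746 the firm would lose by shutting down; producing recovers $648 of fixed cost.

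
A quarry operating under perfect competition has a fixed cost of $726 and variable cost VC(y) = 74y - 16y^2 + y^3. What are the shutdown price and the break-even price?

Shutdown price = $10; break-even price = $85

AVC = 74 - 16y + y^2; minimized at y = 8, giving min AVC = $10. That is the shutdown price.
ATC = 726/y + 74 - 16y + y^2. Setting dATC/dy = −726/y^2 − 16 + 2y = 0 gives y = 11 (since 2·11^3 − 16·11^2 = 726).
min ATC = 726/11 + 74 − 16·11 + 11^2 = $85. That is the break-even price.
For $10 ≤ P < $85 the firm produces at a loss; below $10 it shuts down.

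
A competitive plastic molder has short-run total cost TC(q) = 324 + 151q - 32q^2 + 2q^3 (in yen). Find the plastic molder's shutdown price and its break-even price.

Shutdown price = min AVC. AVC = 151 - 32q + 2q^2, with vertex at q = 8 and minimum ¥23.
ATC = 324/q + 151 - 32q + 2q^2. Setting dATC/dq = −324/q^2 − 32 + 4q = 0 gives q = 9 (since 4·9^3 − 32·9^2 = 324).
min ATC = 324/9 + 151 − 32·9 + 2·9^2 = ¥61. That is the break-even price.
Between these two prices the firm operates at a loss; above ¥61 it earns a profit.

Shutdown price = ¥23; break-even price = ¥61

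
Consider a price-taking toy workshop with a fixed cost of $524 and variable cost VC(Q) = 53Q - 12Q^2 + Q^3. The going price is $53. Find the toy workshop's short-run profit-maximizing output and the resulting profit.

Profit = -$268 at Q = 8

AVC = 53 - 12Q + Q^2; min AVC = $17 at Q = 6. Since P = $53 ≥ min AVC, the firm produces.
With MC = 53 - 24Q + 3Q^2, P = MC on the upward-sloping part at Q* = 8.
TR = 53·8 = 424. TC = 524 + 168 = 692. Profit = 424 − 692 = -$268.
Shutting down would mean losing the fixed cost of $524, so operating at a loss of $268 is better by $256.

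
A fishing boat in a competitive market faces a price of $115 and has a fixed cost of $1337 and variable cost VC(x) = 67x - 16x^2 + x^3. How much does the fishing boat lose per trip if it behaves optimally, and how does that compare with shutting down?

Profit = -$185 at x = 12

AVC = 67 - 16x + x^2 has its minimum $3 at x = 8; price $115 clears that bar, so the firm operates.
MC = 67 - 32x + 3x^2. Setting P = MC and taking the root on the rising branch gives x* = 12.
TR = 115·12 = 1380. TC = 1337 + 228 = 1565. Profit = 1380 − 1565 = -$185.
Shutting down would mean losing the fixed cost of $1337, so operating at a loss of $185 is better by $1152.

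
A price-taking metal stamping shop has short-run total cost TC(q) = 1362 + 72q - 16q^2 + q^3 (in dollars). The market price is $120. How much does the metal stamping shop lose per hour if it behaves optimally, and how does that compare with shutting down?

Profit = -$210 at q = 12

AVC = 72 - 16q + q^2; min AVC = $8 at q = 8. Since P = $120 ≥ min AVC, the firm produces.
With MC = 72 - 32q + 3q^2, P = MC on the upward-sloping part at q* = 12.
TR = 120·12 = 1440. TC = 1362 + 288 = 1650. Profit = 1440 − 1650 = -$210.
By producing, the firm covers all variable cost plus $1152 of fixed cost; shutting down would lose the full $1362.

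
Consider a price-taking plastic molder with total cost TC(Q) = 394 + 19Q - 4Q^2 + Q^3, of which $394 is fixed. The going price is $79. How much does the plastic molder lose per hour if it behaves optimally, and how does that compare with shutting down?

Profit = -$106 at Q = 6

AVC = 19 - 4Q + Q^2; min AVC = $15 at Q = 2. Since P = $79 ≥ min AVC, the firm produces.
With MC = 19 - 8Q + 3Q^2, P = MC on the upward-sloping part at Q* = 6.
TR = 79·6 = 474. TC = 394 + 186 = 580. Profit = 474 − 580 = -$106.
By producing, the firm covers all variable cost plus $288 of fixed cost; shutting down would lose the full $394.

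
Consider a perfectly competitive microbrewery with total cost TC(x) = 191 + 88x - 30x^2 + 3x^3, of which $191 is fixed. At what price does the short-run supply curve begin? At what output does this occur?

The shutdown price is the minimum of AVC. VC = 88x - 30x^2 + 3x^3, so AVC = 88 - 30x + 3x^2.
At the minimum of AVC, MC = AVC. MC = 88 - 60x + 9x^2; setting MC = AVC gives 6x^2 - 30x = 0, so x = 5. min AVC = 13.
The firm shuts down for any P below $13.

$13 per unit, at x = 5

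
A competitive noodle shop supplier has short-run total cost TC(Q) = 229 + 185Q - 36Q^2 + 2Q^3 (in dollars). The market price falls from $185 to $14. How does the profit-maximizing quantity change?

AVC = 185 - 36Q + 2Q^2, minimized at Q = 9 where min AVC = $23. MC = 185 - 72Q + 6Q^2.
At P = $185 ≥ min AVC, set P = MC on the rising branch: Q = 12.
At P = $14 < min AVC = $23, price no longer covers variable cost at any output, so the firm shuts down: Q = 0.

Output falls from 12 to 0 (the firm shuts down)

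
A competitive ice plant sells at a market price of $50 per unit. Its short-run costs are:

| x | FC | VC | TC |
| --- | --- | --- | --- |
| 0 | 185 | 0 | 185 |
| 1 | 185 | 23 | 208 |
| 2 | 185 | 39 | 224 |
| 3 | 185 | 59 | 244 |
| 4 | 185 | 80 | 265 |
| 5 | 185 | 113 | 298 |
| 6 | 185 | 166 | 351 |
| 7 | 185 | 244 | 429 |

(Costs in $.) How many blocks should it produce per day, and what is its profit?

x = 5; profit = -$48

Compute π = P·x − TC at each output: x=0: -185; x=1: -158; x=2: -124; x=3: -94; x=4: -65; x=5: -48; x=6: -51; x=7: -79.
Profit is maximized at x = 5. AVC there is 113/5 = $22.60 ≤ P, so producing beats shutting down (which would give -$185).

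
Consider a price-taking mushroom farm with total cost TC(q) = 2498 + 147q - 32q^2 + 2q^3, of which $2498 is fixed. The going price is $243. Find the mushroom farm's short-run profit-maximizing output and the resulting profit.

Profit = -$194 at q = 12

AVC = 147 - 32q + 2q^2; min AVC = $19 at q = 8. Since P = $243 ≥ min AVC, the firm produces.
MC = 147 - 64q + 6q^2. Setting P = MC and taking the root on the rising branch gives q* = 12.
TR = 243·12 = 2916. TC = 2498 + 612 = 3110. Profit = 2916 − 3110 = -$194.
By producing, the firm covers all variable cost plus $2304 of fixed cost; shutting down would lose the full $2498.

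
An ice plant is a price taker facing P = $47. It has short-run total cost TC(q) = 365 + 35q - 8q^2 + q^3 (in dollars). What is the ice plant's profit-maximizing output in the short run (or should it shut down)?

Produce at q = 6

From TC, MC = TC'(q) = 35 - 16q + 3q^2 and AVC = VC/q = 35 - 8q + q^2.
AVC is minimized where dAVC/dq = -8 + 2q = 0, at q = 4; min AVC = 35 - 8·4 + 4^2 = $19.
Because $47 ≥ $19, revenue can cover variable cost; the firm operates.
Set P = MC: 47 = 35 - 16q + 3q^2 → -12 - 16q + 3q^2 = 0. The roots are q = -2/3 and q = 6; the profit-maximizing output is on the rising part of MC, so q* = 6.
Check: AVC at q = 6 is $23 ≤ P, so revenue covers variable cost.
Profit = P·q − TC = 47·6 − 503 = -$221, a loss, but smaller than the $365 fixed cost the firm would lose by shutting down.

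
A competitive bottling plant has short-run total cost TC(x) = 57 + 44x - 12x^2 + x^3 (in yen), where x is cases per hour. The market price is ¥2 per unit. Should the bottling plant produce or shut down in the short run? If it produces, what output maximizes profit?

Strip out fixed cost: VC = 44x - 12x^2 + x^3. Then AVC = 44 - 12x + x^2 and MC = 44 - 24x + 3x^2.
AVC hits its minimum where MC = AVC, at x = 6, giving min AVC = 44 - 12·6 + 6^2 = ¥8.
P = ¥2 lies below min AVC = ¥8; no output level covers variable cost.
The firm minimizes its loss by shutting down and losing only its fixed cost of ¥57.

Shut down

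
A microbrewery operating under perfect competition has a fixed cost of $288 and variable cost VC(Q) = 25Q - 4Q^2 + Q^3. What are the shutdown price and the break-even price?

Shutdown price = $21; break-even price = $85

AVC = 25 - 4Q + Q^2; minimized at Q = 2, giving min AVC = $21. That is the shutdown price.
ATC = 288/Q + 25 - 4Q + Q^2. Setting dATC/dQ = −288/Q^2 − 4 + 2Q = 0 gives Q = 6 (since 2·6^3 − 4·6^2 = 288).
min ATC = 288/6 + 25 − 4·6 + 6^2 = $85. That is the break-even price.
For $21 ≤ P < $85 the firm produces at a loss; below $21 it shuts down.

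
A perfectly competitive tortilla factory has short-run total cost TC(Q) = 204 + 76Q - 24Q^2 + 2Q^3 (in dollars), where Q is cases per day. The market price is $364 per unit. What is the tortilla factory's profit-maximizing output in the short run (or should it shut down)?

From TC, MC = TC'(Q) = 76 - 48Q + 6Q^2 and AVC = VC/Q = 76 - 24Q + 2Q^2.
AVC is minimized where dAVC/dQ = -24 + 4Q = 0, at Q = 6; min AVC = 76 - 24·6 + 2·6^2 = $4.
P = $364 exceeds min AVC = $4, so the firm stays open.
Solving P = MC: -288 - 48Q + 6Q^2 = 0 ⇒ Q = -4 or 12. On the upward-sloping branch, Q* = 12.
Check: AVC at Q = 12 is $76 ≤ P, so revenue covers variable cost.
Profit = P·Q − TC = 364·12 − 1116 = $3252.

Produce at Q = 12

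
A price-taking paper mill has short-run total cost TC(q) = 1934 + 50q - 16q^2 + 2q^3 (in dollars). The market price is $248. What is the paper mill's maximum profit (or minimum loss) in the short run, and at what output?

AVC = 50 - 16q + 2q^2 has its minimum $18 at q = 4; price $248 clears that bar, so the firm operates.
MC = 50 - 32q + 6q^2. Setting P = MC and taking the root on the rising branch gives q* = 9.
TR = 248·9 = 2232. TC = 1934 + 612 = 2546. Profit = 2232 − 2546 = -$314.
Shutting down would mean losing the fixed cost of $1934, so operating at a loss of $314 is better by $1620.

Profit = -$314 at q = 9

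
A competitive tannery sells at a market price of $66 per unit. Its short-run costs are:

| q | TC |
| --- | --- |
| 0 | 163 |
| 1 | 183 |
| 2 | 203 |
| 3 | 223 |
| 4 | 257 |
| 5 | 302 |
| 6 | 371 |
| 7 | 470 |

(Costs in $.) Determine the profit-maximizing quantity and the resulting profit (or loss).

Compute π = P·q − TC at each output: q=0: -163; q=1: -117; q=2: -71; q=3: -25; q=4: 7; q=5: 28; q=6: 25; q=7: -8.
Profit is maximized at q = 5. AVC there is 139/5 = $27.80 ≤ P, so producing beats shutting down (which would give -$163).

q = 5; profit = $28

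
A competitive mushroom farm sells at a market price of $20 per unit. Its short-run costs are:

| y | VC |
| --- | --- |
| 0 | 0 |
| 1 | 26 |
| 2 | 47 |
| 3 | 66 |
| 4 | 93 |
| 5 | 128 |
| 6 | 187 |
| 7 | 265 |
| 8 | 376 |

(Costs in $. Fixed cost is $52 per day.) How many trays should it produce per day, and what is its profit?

y = 0 (shut down); profit = -$52

Profit at each row (π = 20y − TC): y=0: -52; y=1: -58; y=2: -59; y=3: -58; y=4: -65; y=5: -80; y=6: -119; y=7: -177; y=8: -268.
Profit is highest at y = 0. Equivalently, the lowest AVC in the table is 66/3 ≈ $22 at y = 3, and P = $20 falls below it — price never covers variable cost, so the firm shuts down and loses only its fixed cost.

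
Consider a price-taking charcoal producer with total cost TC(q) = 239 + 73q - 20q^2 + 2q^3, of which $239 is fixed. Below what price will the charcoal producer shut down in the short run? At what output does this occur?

$23 per unit, at q = 5

The shutdown price is the minimum of AVC. VC = 73q - 20q^2 + 2q^3, so AVC = 73 - 20q + 2q^2.
dAVC/dq = -20 + 4q = 0 gives q = 5. min AVC = 73 - 20·5 + 2·5^2 = 23.
The firm shuts down for any P below $23.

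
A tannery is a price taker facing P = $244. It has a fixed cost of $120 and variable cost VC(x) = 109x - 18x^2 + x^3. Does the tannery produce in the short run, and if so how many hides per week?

Produce at x = 15

Strip out fixed cost: VC = 109x - 18x^2 + x^3. Then AVC = 109 - 18x + x^2 and MC = 109 - 36x + 3x^2.
AVC hits its minimum where MC = AVC, at x = 9, giving min AVC = 109 - 18·9 + 9^2 = $28.
Because $244 ≥ $28, revenue can cover variable cost; the firm operates.
Set P = MC: 244 = 109 - 36x + 3x^2 → -135 - 36x + 3x^2 = 0. The roots are x = -3 and x = 15; the profit-maximizing output is on the rising part of MC, so x* = 15.
Check: AVC at x = 15 is $64 ≤ P, so revenue covers variable cost.
Profit = P·x − TC = 244·15 − 1080 = $2580.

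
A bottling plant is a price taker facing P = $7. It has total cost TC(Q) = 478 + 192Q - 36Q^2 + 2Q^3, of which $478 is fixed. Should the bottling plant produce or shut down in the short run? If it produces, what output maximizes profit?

From TC, MC = TC'(Q) = 192 - 72Q + 6Q^2 and AVC = VC/Q = 192 - 36Q + 2Q^2.
AVC hits its minimum where MC = AVC, at Q = 9, giving min AVC = 192 - 36·9 + 2·9^2 = $30.
Since P = $7 < min AVC = $30, price fails to cover variable cost at any output.
Best response: produce nothing and absorb the $478 fixed cost.

Shut down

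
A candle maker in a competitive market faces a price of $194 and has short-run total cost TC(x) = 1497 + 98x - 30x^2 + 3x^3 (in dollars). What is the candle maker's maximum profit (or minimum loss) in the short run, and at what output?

Profit = -$345 at x = 8

AVC = 98 - 30x + 3x^2; min AVC = $23 at x = 5. Since P = $194 ≥ min AVC, the firm produces.
MC = 98 - 60x + 9x^2. Setting P = MC and taking the root on the rising branch gives x* = 8.
TR = 194·8 = 1552. TC = 1497 + 400 = 1897. Profit = 1552 − 1897 = -$345.
That loss of $345 beats the $1497 the firm would lose by shutting down; producing recovers $1152 of fixed cost.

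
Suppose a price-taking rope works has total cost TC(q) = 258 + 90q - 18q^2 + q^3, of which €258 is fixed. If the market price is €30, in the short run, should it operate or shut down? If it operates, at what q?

Produce at q = 10

Variable cost is VC = 90q - 18q^2 + q^3, so AVC = VC/q = 90 - 18q + q^2 and MC = dTC/dq = 90 - 36q + 3q^2.
AVC is minimized where dAVC/dq = -18 + 2q = 0, at q = 9; min AVC = 90 - 18·9 + 9^2 = €9.
Since P = €30 ≥ min AVC = €9, price covers variable cost and the firm should produce.
Solving P = MC: 60 - 36q + 3q^2 = 0 ⇒ q = 2 or 10. On the upward-sloping branch, q* = 10.
Check: AVC at q = 10 is €10 ≤ P, so revenue covers variable cost.
Profit = P·q − TC = 30·10 − 358 = -€58, a loss, but smaller than the €258 fixed cost the firm would lose by shutting down.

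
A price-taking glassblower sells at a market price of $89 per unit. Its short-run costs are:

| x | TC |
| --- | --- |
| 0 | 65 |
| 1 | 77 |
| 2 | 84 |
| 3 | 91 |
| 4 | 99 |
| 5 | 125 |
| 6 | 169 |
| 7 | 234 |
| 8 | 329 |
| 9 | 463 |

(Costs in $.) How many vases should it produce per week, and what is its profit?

Profit at each row (π = 89x − TC): x=0: -65; x=1: 12; x=2: 94; x=3: 176; x=4: 257; x=5: 320; x=6: 365; x=7: 389; x=8: 383; x=9: 338.
Profit is maximized at x = 7. AVC there is 169/7 = $24.14 ≤ P, so producing beats shutting down (which would give -$65).

x = 7; profit = $389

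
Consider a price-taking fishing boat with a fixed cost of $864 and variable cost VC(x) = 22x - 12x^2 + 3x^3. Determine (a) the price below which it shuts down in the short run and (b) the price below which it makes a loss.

Shutdown price = $10; break-even price = $202

AVC = 22 - 12x + 3x^2; minimized at x = 2, giving min AVC = $10. That is the shutdown price.
ATC = 864/x + 22 - 12x + 3x^2. Setting dATC/dx = −864/x^2 − 12 + 6x = 0 gives x = 6 (since 6·6^3 − 12·6^2 = 864).
min ATC = 864/6 + 22 − 12·6 + 3·6^2 = $202. That is the break-even price.
For $10 ≤ P < $202 the firm produces at a loss; below $10 it shuts down.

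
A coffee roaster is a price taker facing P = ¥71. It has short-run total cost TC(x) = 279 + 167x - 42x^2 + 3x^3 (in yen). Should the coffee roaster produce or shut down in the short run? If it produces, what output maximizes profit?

Produce at x = 8

Strip out fixed cost: VC = 167x - 42x^2 + 3x^3. Then AVC = 167 - 42x + 3x^2 and MC = 167 - 84x + 9x^2.
The AVC parabola has its vertex at x = 42/6 = 7, where AVC = 167 - 42·7 + 3·7^2 = ¥20.
P = ¥71 exceeds min AVC = ¥20, so the firm stays open.
Solving P = MC: 96 - 84x + 9x^2 = 0 ⇒ x = 4/3 or 8. On the upward-sloping branch, x* = 8.
Check: AVC at x = 8 is ¥23 ≤ P, so revenue covers variable cost.
Profit = P·x − TC = 71·8 − 463 = ¥105.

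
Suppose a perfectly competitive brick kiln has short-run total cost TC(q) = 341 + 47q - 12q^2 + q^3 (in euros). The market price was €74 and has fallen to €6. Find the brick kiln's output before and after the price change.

MC = 47 - 24q + 3q^2; the shutdown threshold is min AVC = €11 (at q = 6).
At P = €74 ≥ min AVC, set P = MC on the rising branch: q = 9.
At P = €6 < min AVC = €11, price no longer covers variable cost at any output, so the firm shuts down: q = 0.

Output falls from 9 to 0 (the firm shuts down)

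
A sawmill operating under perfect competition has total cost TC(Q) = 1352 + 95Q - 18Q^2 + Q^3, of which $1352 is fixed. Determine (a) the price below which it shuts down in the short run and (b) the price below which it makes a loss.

Shutdown price = min AVC. AVC = 95 - 18Q + Q^2, with vertex at Q = 9 and minimum $14.
ATC = 1352/Q + 95 - 18Q + Q^2. Setting dATC/dQ = −1352/Q^2 − 18 + 2Q = 0 gives Q = 13 (since 2·13^3 − 18·13^2 = 1352).
min ATC = 1352/13 + 95 − 18·13 + 13^2 = $134. That is the break-even price.
Between these two prices the firm operates at a loss; above $134 it earns a profit.

Shutdown price = $14; break-even price = $134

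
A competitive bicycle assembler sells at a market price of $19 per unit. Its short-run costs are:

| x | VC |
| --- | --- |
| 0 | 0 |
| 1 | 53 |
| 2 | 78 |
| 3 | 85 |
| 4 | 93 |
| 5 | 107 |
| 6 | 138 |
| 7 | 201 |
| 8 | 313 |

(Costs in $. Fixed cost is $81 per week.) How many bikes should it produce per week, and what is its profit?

x = 0 (shut down); profit = -$81

Profit at each row (π = 19x − TC): x=0: -81; x=1: -115; x=2: -121; x=3: -109; x=4: -98; x=5: -93; x=6: -105; x=7: -149; x=8: -242.
Profit is highest at x = 0. Equivalently, the lowest AVC in the table is 107/5 ≈ $21.40 at x = 5, and P = $19 falls below it — price never covers variable cost, so the firm shuts down and loses only its fixed cost.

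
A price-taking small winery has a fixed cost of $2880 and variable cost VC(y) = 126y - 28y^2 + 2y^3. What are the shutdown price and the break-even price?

Shutdown price = $28; break-even price = $318

AVC = 126 - 28y + 2y^2; minimized at y = 7, giving min AVC = $28. That is the shutdown price.
ATC = 2880/y + 126 - 28y + 2y^2. Setting dATC/dy = −2880/y^2 − 28 + 4y = 0 gives y = 12 (since 4·12^3 − 28·12^2 = 2880).
min ATC = 2880/12 + 126 − 28·12 + 2·12^2 = $318. That is the break-even price.
Between these two prices the firm operates at a loss; above $318 it earns a profit.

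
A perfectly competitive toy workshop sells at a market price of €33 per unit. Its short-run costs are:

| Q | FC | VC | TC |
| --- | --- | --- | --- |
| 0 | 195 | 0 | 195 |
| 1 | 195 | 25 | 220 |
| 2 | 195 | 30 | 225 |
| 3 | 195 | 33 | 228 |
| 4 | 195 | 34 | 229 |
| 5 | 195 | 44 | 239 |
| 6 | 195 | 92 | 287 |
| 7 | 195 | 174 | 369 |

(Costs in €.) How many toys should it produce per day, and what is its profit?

Profit at each row (π = 33Q − TC): Q=0: -195; Q=1: -187; Q=2: -159; Q=3: -129; Q=4: -97; Q=5: -74; Q=6: -89; Q=7: -138.
Profit is maximized at Q = 5. AVC there is 44/5 = €8.80 ≤ P, so producing beats shutting down (which would give -€195).

Q = 5; profit = -€74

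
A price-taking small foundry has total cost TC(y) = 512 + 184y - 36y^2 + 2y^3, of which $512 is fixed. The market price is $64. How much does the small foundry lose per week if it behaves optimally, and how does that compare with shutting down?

Profit = -$112 at y = 10

AVC = 184 - 36y + 2y^2; min AVC = $22 at y = 9. Since P = $64 ≥ min AVC, the firm produces.
MC = 184 - 72y + 6y^2. Setting P = MC and taking the root on the rising branch gives y* = 10.
TR = 64·10 = 640. TC = 512 + 240 = 752. Profit = 640 − 752 = -$112.
Shutting down would mean losing the fixed cost of $512, so operating at a loss of $112 is better by $400.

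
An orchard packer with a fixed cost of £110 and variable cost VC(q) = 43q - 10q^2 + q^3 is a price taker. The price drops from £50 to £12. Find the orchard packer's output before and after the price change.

AVC = 43 - 10q + q^2, minimized at q = 5 where min AVC = £18. MC = 43 - 20q + 3q^2.
With P = £50 above the shutdown price, P = MC gives q = 7.
At P = £12 < min AVC = £18, price no longer covers variable cost at any output, so the firm shuts down: q = 0.

Output falls from 7 to 0 (the firm shuts down)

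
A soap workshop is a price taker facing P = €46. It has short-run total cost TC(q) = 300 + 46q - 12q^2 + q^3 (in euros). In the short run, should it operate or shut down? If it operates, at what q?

Strip out fixed cost: VC = 46q - 12q^2 + q^3. Then AVC = 46 - 12q + q^2 and MC = 46 - 24q + 3q^2.
AVC hits its minimum where MC = AVC, at q = 6, giving min AVC = 46 - 12·6 + 6^2 = €10.
Because €46 ≥ €10, revenue can cover variable cost; the firm operates.
P = MC gives -24q + 3q^2 = 0, with roots 0 and 8. Take the larger (rising MC): q* = 8.
Check: AVC at q = 8 is €14 ≤ P, so revenue covers variable cost.
Profit = P·q − TC = 46·8 − 412 = -€44, a loss, but smaller than the €300 fixed cost the firm would lose by shutting down.

Produce at q = 8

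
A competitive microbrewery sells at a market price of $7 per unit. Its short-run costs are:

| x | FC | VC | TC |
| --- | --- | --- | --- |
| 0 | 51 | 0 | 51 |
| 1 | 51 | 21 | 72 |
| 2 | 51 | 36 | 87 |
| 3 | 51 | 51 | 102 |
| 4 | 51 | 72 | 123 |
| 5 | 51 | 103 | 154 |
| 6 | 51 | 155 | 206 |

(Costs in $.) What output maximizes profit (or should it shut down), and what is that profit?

x = 0 (shut down); profit = -$51

Profit at each row (π = 7x − TC): x=0: -51; x=1: -65; x=2: -73; x=3: -81; x=4: -95; x=5: -119; x=6: -164.
Profit is highest at x = 0. Equivalently, the lowest AVC in the table is 51/3 ≈ $17 at x = 3, and P = $7 falls below it — price never covers variable cost, so the firm shuts down and loses only its fixed cost.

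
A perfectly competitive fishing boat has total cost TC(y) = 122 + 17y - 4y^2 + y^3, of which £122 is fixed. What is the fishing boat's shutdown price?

The shutdown price is the minimum of AVC. VC = 17y - 4y^2 + y^3, so AVC = 17 - 4y + y^2.
At the minimum of AVC, MC = AVC. MC = 17 - 8y + 3y^2; setting MC = AVC gives 2y^2 - 4y = 0, so y = 2. min AVC = 13.
For P < £13 the firm produces nothing.

£13 per unit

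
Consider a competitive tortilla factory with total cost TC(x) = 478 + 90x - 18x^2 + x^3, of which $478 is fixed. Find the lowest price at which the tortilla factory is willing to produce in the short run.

$9 per unit

The shutdown price is the minimum of AVC. VC = 90x - 18x^2 + x^3, so AVC = 90 - 18x + x^2.
dAVC/dx = -18 + 2x = 0 gives x = 9. min AVC = 90 - 18·9 + 9^2 = 9.
The firm shuts down for any P below $9.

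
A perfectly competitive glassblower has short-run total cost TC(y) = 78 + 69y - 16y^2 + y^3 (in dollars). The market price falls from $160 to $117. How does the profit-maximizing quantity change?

AVC = 69 - 16y + y^2, minimized at y = 8 where min AVC = $5. MC = 69 - 32y + 3y^2.
With P = $160 above the shutdown price, P = MC gives y = 13.
At P = $117 ≥ min AVC, set P = MC: y = 12. The firm stays open but cuts output.

Output falls from 13 to 12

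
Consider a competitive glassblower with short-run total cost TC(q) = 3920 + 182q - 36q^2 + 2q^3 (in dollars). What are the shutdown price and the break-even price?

Shutdown price = $20; break-even price = $350

AVC = 182 - 36q + 2q^2; minimized at q = 9, giving min AVC = $20. That is the shutdown price.
ATC = 3920/q + 182 - 36q + 2q^2. Setting dATC/dq = −3920/q^2 − 36 + 4q = 0 gives q = 14 (since 4·14^3 − 36·14^2 = 3920).
min ATC = 3920/14 + 182 − 36·14 + 2·14^2 = $350. That is the break-even price.
Between these two prices the firm operates at a loss; above $350 it earns a profit.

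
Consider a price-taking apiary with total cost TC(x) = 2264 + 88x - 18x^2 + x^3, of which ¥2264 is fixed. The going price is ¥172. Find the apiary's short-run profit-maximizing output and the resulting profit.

Profit = -¥304 at x = 14

AVC = 88 - 18x + x^2 has its minimum ¥7 at x = 9; price ¥172 clears that bar, so the firm operates.
With MC = 88 - 36x + 3x^2, P = MC on the upward-sloping part at x* = 14.
TR = 172·14 = 2408. TC = 2264 + 448 = 2712. Profit = 2408 − 2712 = -¥304.
By producing, the firm covers all variable cost plus ¥1960 of fixed cost; shutting down would lose the full ¥2264.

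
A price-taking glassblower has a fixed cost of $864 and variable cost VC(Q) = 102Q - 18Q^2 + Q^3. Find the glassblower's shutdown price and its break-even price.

AVC = 102 - 18Q + Q^2; minimized at Q = 9, giving min AVC = $21. That is the shutdown price.
ATC = 864/Q + 102 - 18Q + Q^2. Setting dATC/dQ = −864/Q^2 − 18 + 2Q = 0 gives Q = 12 (since 2·12^3 − 18·12^2 = 864).
min ATC = 864/12 + 102 − 18·12 + 12^2 = $102. That is the break-even price.
Between these two prices the firm operates at a loss; above $102 it earns a profit.

Shutdown price = $21; break-even price = $102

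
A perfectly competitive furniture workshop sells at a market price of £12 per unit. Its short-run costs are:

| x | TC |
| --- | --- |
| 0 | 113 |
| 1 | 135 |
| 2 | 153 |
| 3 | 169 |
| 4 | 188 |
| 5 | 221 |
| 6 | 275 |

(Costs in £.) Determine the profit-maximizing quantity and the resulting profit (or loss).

Compute π = P·x − TC at each output: x=0: -113; x=1: -123; x=2: -129; x=3: -133; x=4: -140; x=5: -161; x=6: -203.
Profit is highest at x = 0. Equivalently, the lowest AVC in the table is 56/3 ≈ £18.67 at x = 3, and P = £12 falls below it — price never covers variable cost, so the firm shuts down and loses only its fixed cost.

x = 0 (shut down); profit = -£113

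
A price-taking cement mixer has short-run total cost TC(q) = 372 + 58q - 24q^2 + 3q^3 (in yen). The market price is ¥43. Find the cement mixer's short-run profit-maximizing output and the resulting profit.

Profit = -¥222 at q = 5

AVC = 58 - 24q + 3q^2 has its minimum ¥10 at q = 4; price ¥43 clears that bar, so the firm operates.
With MC = 58 - 48q + 9q^2, P = MC on the upward-sloping part at q* = 5.
TR = 43·5 = 215. TC = 372 + 65 = 437. Profit = 215 − 437 = -¥222.
Shutting down would mean losing the fixed cost of ¥372, so operating at a loss of ¥222 is better by ¥150.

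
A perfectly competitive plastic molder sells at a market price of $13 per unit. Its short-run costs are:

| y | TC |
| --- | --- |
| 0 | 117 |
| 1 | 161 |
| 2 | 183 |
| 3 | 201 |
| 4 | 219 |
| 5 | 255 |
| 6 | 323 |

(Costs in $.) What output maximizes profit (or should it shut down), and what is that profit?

Tabulate TR − TC: y=0: -117; y=1: -148; y=2: -157; y=3: -162; y=4: -167; y=5: -190; y=6: -245.
Profit is highest at y = 0. Equivalently, the lowest AVC in the table is 102/4 ≈ $25.50 at y = 4, and P = $13 falls below it — price never covers variable cost, so the firm shuts down and loses only its fixed cost.

y = 0 (shut down); profit = -$117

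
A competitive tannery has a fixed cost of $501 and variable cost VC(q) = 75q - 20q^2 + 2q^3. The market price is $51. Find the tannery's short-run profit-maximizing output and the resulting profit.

Profit = -$357 at q = 6

AVC = 75 - 20q + 2q^2; min AVC = $25 at q = 5. Since P = $51 ≥ min AVC, the firm produces.
With MC = 75 - 40q + 6q^2, P = MC on the upward-sloping part at q* = 6.
TR = 51·6 = 306. TC = 501 + 162 = 663. Profit = 306 − 663 = -$357.
Shutting down would mean losing the fixed cost of $501, so operating at a loss of $357 is better by $144.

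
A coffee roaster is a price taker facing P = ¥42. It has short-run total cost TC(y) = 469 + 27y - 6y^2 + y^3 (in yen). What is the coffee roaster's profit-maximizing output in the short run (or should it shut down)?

Produce at y = 5

Strip out fixed cost: VC = 27y - 6y^2 + y^3. Then AVC = 27 - 6y + y^2 and MC = 27 - 12y + 3y^2.
AVC is minimized where dAVC/dy = -6 + 2y = 0, at y = 3; min AVC = 27 - 6·3 + 3^2 = ¥18.
Because ¥42 ≥ ¥18, revenue can cover variable cost; the firm operates.
P = MC gives -15 - 12y + 3y^2 = 0, with roots -1 and 5. Take the larger (rising MC): y* = 5.
Check: AVC at y = 5 is ¥22 ≤ P, so revenue covers variable cost.
Profit = P·y − TC = 42·5 − 579 = -¥369, a loss, but smaller than the ¥469 fixed cost the firm would lose by shutting down.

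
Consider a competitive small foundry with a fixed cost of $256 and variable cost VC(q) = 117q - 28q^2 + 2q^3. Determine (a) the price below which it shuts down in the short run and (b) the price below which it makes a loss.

Shutdown price = $19; break-even price = $53

Shutdown price = min AVC. AVC = 117 - 28q + 2q^2, with vertex at q = 7 and minimum $19.
ATC = 256/q + 117 - 28q + 2q^2. Setting dATC/dq = −256/q^2 − 28 + 4q = 0 gives q = 8 (since 4·8^3 − 28·8^2 = 256).
min ATC = 256/8 + 117 − 28·8 + 2·8^2 = $53. That is the break-even price.
Between these two prices the firm operates at a loss; above $53 it earns a profit.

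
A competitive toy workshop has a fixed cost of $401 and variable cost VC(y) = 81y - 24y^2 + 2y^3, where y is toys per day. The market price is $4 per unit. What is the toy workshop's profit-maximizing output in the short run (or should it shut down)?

Variable cost is VC = 81y - 24y^2 + 2y^3, so AVC = VC/y = 81 - 24y + 2y^2 and MC = dTC/dy = 81 - 48y + 6y^2.
AVC is minimized where dAVC/dy = -24 + 4y = 0, at y = 6; min AVC = 81 - 24·6 + 2·6^2 = $9.
P = $4 lies below min AVC = $9; no output level covers variable cost.
The firm minimizes its loss by shutting down and losing only its fixed cost of $401.

Shut down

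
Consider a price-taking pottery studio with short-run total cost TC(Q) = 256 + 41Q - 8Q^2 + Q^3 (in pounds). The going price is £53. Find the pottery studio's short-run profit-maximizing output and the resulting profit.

Profit = -£112 at Q = 6

AVC = 41 - 8Q + Q^2; min AVC = £25 at Q = 4. Since P = £53 ≥ min AVC, the firm produces.
MC = 41 - 16Q + 3Q^2. Setting P = MC and taking the root on the rising branch gives Q* = 6.
TR = 53·6 = 318. TC = 256 + 174 = 430. Profit = 318 − 430 = -£112.
By producing, the firm covers all variable cost plus £144 of fixed cost; shutting down would lose the full £256.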